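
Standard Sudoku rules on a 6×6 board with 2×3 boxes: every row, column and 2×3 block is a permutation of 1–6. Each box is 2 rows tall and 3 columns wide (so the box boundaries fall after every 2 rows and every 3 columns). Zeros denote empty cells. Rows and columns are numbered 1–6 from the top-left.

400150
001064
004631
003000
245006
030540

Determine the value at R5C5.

R3C1 = 5 (sole candidate).
R3C2 = 2 (sole candidate).
R4C5 = 2 (sole candidate).
R4C6 = 5 (sole candidate).
R5C4 = 3 (sole candidate).
R5C5 = 1: row 5 has {2,3,4,5,6}; col 5 has {2,3,4,5,6}; box has {3,4,5,6} → only 1 remains.

1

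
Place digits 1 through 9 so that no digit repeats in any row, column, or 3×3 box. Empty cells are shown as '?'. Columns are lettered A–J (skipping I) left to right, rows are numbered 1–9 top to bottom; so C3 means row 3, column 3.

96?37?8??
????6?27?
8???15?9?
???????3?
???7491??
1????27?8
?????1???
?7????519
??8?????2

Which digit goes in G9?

F1 = 4 (sole candidate).
H1 = 5 (sole candidate).
J1 = 1 (sole candidate).
F2 = 8 (sole candidate).
D3 = 2 (sole candidate).
F4 = 6 (sole candidate).
D6 = 5 (sole candidate).
E6 = 3 (sole candidate).
F8 = 3 (sole candidate).
F9 = 7 (sole candidate).
C1 = 2 (sole candidate).
D2 = 9 (sole candidate).
E4 = 8 (sole candidate).
E8 = 2 (sole candidate).
D4 = 1 (sole candidate).
C3 = 7 (hidden single in row 3).
A4 = 7 (hidden single in row 4).
B4 = 2 (hidden single in row 4).
H5 = 2 (hidden single in row 5).
B5 = 8 (hidden single in row 5).
A7 = 2 (hidden single in row 7).
J7 = 7 (hidden single in row 7).
D8 = 8 (hidden single in row 8).
H7 = 8 (hidden single in row 7).
B9 = 1 (hidden single in row 9).
C2 = 1 (hidden single in row 2).
E9 = 9 (hidden single in row 9).
E7 = 5 (sole candidate).
A9 = 5 (hidden single in row 9).
B2 = 5 (hidden single in row 2).
G9 = 3: in row 9, 3 can only go here (every other open cell in that row sees a 3).

3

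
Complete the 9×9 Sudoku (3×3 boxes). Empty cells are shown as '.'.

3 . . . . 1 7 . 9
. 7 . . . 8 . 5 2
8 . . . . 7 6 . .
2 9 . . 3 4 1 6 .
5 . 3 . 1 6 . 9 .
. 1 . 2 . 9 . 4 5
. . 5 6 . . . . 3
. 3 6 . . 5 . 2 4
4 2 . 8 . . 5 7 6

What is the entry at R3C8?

3

R1C8 = 8: row 1 has {1,3,7,9}; col 8 has {2,4,5,6,7,9}; box has {2,5,6,7,9} → only 8 remains.
R3C9 = 1: row 3 has {6,7,8}; col 9 has {2,3,4,5,6,9}; box has {2,5,6,7,8,9} → only 1 remains.
R5C4 = 7: row 5 has {1,3,5,6,9}; col 4 has {2,6,8}; box has {1,2,3,4,6,9} → only 7 remains.
R5C9 = 8: row 5 has {1,3,5,6,7,9}; col 9 has {1,2,3,4,5,6,9}; box has {1,4,5,6,9} → only 8 remains.
R6C5 = 8: row 6 has {1,2,4,5,9}; col 5 has {1,3}; box has {1,2,3,4,6,7,9} → only 8 remains.
R6C7 = 3: row 6 has {1,2,4,5,8,9}; col 7 has {1,5,6,7}; box has {1,4,5,6,8,9} → only 3 remains.
R7C2 = 8: row 7 has {3,5,6}; col 2 has {1,2,3,7,9}; box has {2,3,4,5,6} → only 8 remains.
R7C6 = 2: row 7 has {3,5,6,8}; col 6 has {1,4,5,6,7,8,9}; box has {5,6,8} → only 2 remains.
R7C7 = 9: row 7 has {2,3,5,6,8}; col 7 has {1,3,5,6,7}; box has {2,3,4,5,6,7} → only 9 remains.
R7C8 = 1: row 7 has {2,3,5,6,8,9}; col 8 has {2,4,5,6,7,8,9}; box has {2,3,4,5,6,7,9} → only 1 remains.
R8C7 = 8: row 8 has {2,3,4,5,6}; col 7 has {1,3,5,6,7,9}; box has {1,2,3,4,5,6,7,9} → only 8 remains.
R9C5 = 9: row 9 has {2,4,5,6,7,8}; col 5 has {1,3,8}; box has {2,5,6,8} → only 9 remains.
R9C6 = 3: row 9 has {2,4,5,6,7,8,9}; col 6 has {1,2,4,5,6,7,8,9}; box has {2,5,6,8,9} → only 3 remains.
R2C7 = 4: row 2 has {2,5,7,8}; col 7 has {1,3,5,6,7,8,9}; box has {1,2,5,6,7,8,9} → only 4 remains.
R3C8 = 3: row 3 has {1,6,7,8}; col 8 has {1,2,4,5,6,7,8,9}; box has {1,2,4,5,6,7,8,9} → only 3 remains.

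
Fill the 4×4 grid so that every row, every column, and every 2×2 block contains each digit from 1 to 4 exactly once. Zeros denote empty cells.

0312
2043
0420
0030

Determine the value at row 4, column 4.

row 1, column 1 = 4 (sole candidate).
row 2, column 2 = 1 (sole candidate).
row 3, column 4 = 1 (sole candidate).
row 4, column 1 = 1 (sole candidate).
row 4, column 2 = 2 (sole candidate).
row 4, column 4 = 4: row 4 has {1,2,3}; col 4 has {1,2,3}; box has {1,2,3} → only 4 remains.

4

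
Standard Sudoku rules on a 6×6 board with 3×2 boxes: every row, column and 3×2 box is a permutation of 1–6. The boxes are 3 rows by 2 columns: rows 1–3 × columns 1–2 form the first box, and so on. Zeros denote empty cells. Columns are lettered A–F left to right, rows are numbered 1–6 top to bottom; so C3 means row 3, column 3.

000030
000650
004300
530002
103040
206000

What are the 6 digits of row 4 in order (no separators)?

531462

A3 = 6: row 3 has {3,4}; col 1 has {1,2,5}; box has {} → only 6 remains.
F3 = 1: row 3 has {3,4,6}; col 6 has {2}; box has {3,5} → only 1 remains.
C4 = 1: row 4 has {2,3,5}; col 3 has {3,4,6}; box has {3,6} → only 1 remains.
D4 = 4: row 4 has {1,2,3,5}; col 4 has {3,6}; box has {1,3,6} → only 4 remains.
E4 = 6: row 4 has {1,2,3,4,5}; col 5 has {3,4,5}; box has {2,4} → only 6 remains.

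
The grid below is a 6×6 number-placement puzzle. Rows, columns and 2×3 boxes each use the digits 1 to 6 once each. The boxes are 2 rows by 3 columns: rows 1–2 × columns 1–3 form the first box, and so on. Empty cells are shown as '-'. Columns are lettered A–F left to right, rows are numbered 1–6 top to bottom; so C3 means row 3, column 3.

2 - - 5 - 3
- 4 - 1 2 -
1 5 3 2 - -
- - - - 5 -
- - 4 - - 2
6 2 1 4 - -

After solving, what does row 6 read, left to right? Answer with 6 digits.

621435

C1 = 6: row 1 has {2,3,5}; col 3 has {1,3,4}; box has {2,4} → only 6 remains.
E1 = 4: row 1 has {2,3,5,6}; col 5 has {2,5}; box has {1,2,3,5} → only 4 remains.
C2 = 5: row 2 has {1,2,4}; col 3 has {1,3,4,6}; box has {2,4,6} → only 5 remains.
F2 = 6: row 2 has {1,2,4,5}; col 6 has {2,3}; box has {1,2,3,4,5} → only 6 remains.
E3 = 6: row 3 has {1,2,3,5}; col 5 has {2,4,5}; box has {2,5} → only 6 remains.
F3 = 4: row 3 has {1,2,3,5,6}; col 6 has {2,3,6}; box has {2,5,6} → only 4 remains.
A4 = 4: row 4 has {5}; col 1 has {1,2,6}; box has {1,3,5} → only 4 remains.
B4 = 6: row 4 has {4,5}; col 2 has {2,4,5}; box has {1,3,4,5} → only 6 remains.
C4 = 2: row 4 has {4,5,6}; col 3 has {1,3,4,5,6}; box has {1,3,4,5,6} → only 2 remains.
D4 = 3: row 4 has {2,4,5,6}; col 4 has {1,2,4,5}; box has {2,4,5,6} → only 3 remains.
F4 = 1: row 4 has {2,3,4,5,6}; col 6 has {2,3,4,6}; box has {2,3,4,5,6} → only 1 remains.
B5 = 3: row 5 has {2,4}; col 2 has {2,4,5,6}; box has {1,2,4,6} → only 3 remains.
D5 = 6: row 5 has {2,3,4}; col 4 has {1,2,3,4,5}; box has {2,4} → only 6 remains.
E5 = 1: row 5 has {2,3,4,6}; col 5 has {2,4,5,6}; box has {2,4,6} → only 1 remains.
E6 = 3: row 6 has {1,2,4,6}; col 5 has {1,2,4,5,6}; box has {1,2,4,6} → only 3 remains.
F6 = 5: row 6 has {1,2,3,4,6}; col 6 has {1,2,3,4,6}; box has {1,2,3,4,6} → only 5 remains.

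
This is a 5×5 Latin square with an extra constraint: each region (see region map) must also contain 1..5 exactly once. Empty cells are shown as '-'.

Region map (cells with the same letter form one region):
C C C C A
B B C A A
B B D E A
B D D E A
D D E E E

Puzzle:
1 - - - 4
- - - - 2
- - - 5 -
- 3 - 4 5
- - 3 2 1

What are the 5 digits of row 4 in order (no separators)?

R1C4 = 3: row 1 has {1,4}; col 4 has {2,4,5}; region has {1} → only 3 remains.
R2C4 = 1: row 2 has {2}; col 4 has {2,3,4,5}; region has {2,4,5} → only 1 remains.
R3C5 = 3: row 3 has {5}; col 5 has {1,2,4,5}; region has {1,2,4,5} → only 3 remains.
R4C1 = 2: row 4 has {3,4,5}; col 1 has {1}; region has {} → only 2 remains.
R4C3 = 1: row 4 has {2,3,4,5}; col 3 has {3}; region has {3} → only 1 remains.

23145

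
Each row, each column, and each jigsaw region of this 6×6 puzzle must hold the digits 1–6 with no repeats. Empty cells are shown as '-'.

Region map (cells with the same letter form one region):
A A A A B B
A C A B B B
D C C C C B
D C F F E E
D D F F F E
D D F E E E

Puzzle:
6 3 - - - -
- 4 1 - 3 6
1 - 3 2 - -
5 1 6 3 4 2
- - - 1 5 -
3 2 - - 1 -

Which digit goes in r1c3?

5

r1c5 = 2 (sole candidate).
r2c1 = 2 (sole candidate).
r2c4 = 5 (sole candidate).
r3c5 = 6 (sole candidate).
r3c6 = 4 (sole candidate).
r5c1 = 4 (sole candidate).
r5c2 = 6 (sole candidate).
r5c3 = 2 (sole candidate).
r5c6 = 3 (sole candidate).
r6c3 = 4 (sole candidate).
r6c4 = 6 (sole candidate).
r6c6 = 5 (sole candidate).
r1c3 = 5: row 1 has {2,3,6}; col 3 has {1,2,3,4,6}; region has {1,2,3,6} → only 5 remains.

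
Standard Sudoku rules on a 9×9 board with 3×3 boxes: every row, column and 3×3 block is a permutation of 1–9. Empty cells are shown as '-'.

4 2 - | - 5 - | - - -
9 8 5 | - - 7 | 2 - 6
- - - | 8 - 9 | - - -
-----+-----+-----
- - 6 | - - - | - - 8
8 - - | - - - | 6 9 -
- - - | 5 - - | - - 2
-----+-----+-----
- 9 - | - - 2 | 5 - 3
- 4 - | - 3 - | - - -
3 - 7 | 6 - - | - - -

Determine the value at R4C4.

1

R1C6 = 6: in row 1, 6 can only go here (every other open cell in that row sees a 6).
R3C5 = 2: in row 3, 2 can only go here (every other open cell in that row sees a 2).
R6C5 = 6: in row 6, 6 can only go here (every other open cell in that row sees a 6).
R6C6 = 8: in row 6, 8 can only go here (every other open cell in that row sees an 8).
R6C3 = 9: in row 6, 9 can only go here (every other open cell in that row sees a 9).
R9C8 = 2: in row 9, 2 can only go here (every other open cell in that row sees a 2).
R3C2 = 6: in column 2, 6 can only go here (every other open cell in that column sees a 6).
R5C3 = 4: in column 3, 4 can only go here (every other open cell in that column sees a 4).
R5C4 = 2: in row 5, 2 can only go here (every other open cell in that row sees a 2).
R4C1 = 2: in row 4, 2 can only go here (every other open cell in that row sees a 2).
R8C3 = 2: in row 8, 2 can only go here (every other open cell in that row sees a 2).
R8C1 = 5: in column 1, 5 can only go here (every other open cell in that column sees a 5).
R8C6 = 1: row 8 has {2,3,4,5}; col 6 has {2,6,7,8,9}; box has {2,3,6} → only 1 remains.
R9C2 = 1: row 9 has {2,3,6,7}; col 2 has {2,4,6,8,9}; box has {2,3,4,5,7,9} → only 1 remains.
R5C6 = 3: row 5 has {2,4,6,8,9}; col 6 has {1,2,6,7,8,9}; box has {2,5,6,8} → only 3 remains.
R7C1 = 6: row 7 has {2,3,5,9}; col 1 has {2,3,4,5,8,9}; box has {1,2,3,4,5,7,9} → only 6 remains.
R7C3 = 8: row 7 has {2,3,5,6,9}; col 3 has {2,4,5,6,7,9}; box has {1,2,3,4,5,6,7,9} → only 8 remains.
R4C6 = 4: row 4 has {2,6,8}; col 6 has {1,2,3,6,7,8,9}; box has {2,3,5,6,8} → only 4 remains.
R9C6 = 5: row 9 has {1,2,3,6,7}; col 6 has {1,2,3,4,6,7,8,9}; box has {1,2,3,6} → only 5 remains.
R7C8 = 1: in row 7, 1 can only go here (every other open cell in that row sees a 1).
R8C8 = 6: in row 8, 6 can only go here (every other open cell in that row sees a 6).
R8C7 = 8: in row 8, 8 can only go here (every other open cell in that row sees an 8).
R1C8 = 8: in row 1, 8 can only go here (every other open cell in that row sees an 8).
R9C5 = 8: in row 9, 8 can only go here (every other open cell in that row sees an 8).
R4C5 = 9: in column 5, 9 can only go here (every other open cell in that column sees a 9).
R8C4 = 9: in column 4, 9 can only go here (every other open cell in that column sees a 9).
R8C9 = 7: row 8 has {1,2,3,4,5,6,8,9}; col 9 has {2,3,6,8}; box has {1,2,3,5,6,8} → only 7 remains.
R1C7 = 7: in row 1, 7 can only go here (every other open cell in that row sees a 7).
R1C9 = 9: in row 1, 9 can only go here (every other open cell in that row sees a 9).
R9C9 = 4: row 9 has {1,2,3,5,6,7,8}; col 9 has {2,3,6,7,8,9}; box has {1,2,3,5,6,7,8} → only 4 remains.
R9C7 = 9: row 9 has {1,2,3,4,5,6,7,8}; col 7 has {2,5,6,7,8}; box has {1,2,3,4,5,6,7,8} → only 9 remains.
R3C1 = 7: in row 3, 7 can only go here (every other open cell in that row sees a 7).
R6C1 = 1: row 6 has {2,5,6,8,9}; col 1 has {2,3,4,5,6,7,8,9}; box has {2,4,6,8,9} → only 1 remains.
Singles propagation stalls; R4C4 is still open with candidates {1,7}.
  Try R4C4 = 7: this forces R5C5=1, R5C9=5, R7C4=4, R7C5=7, R2C5=4, R2C8=3; then R4C8 has no candidate left — contradiction.
So R4C4 = 1.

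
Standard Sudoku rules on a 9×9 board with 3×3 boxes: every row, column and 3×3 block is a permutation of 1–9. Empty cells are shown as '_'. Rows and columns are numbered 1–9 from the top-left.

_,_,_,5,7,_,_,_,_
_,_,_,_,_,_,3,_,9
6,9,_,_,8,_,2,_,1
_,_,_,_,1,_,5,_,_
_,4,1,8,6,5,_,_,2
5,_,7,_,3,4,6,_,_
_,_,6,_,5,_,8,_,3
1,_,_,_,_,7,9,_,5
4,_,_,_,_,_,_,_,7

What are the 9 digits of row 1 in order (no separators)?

213579486

r1c7 = 4: row 1 has {5,7}; col 7 has {2,3,5,6,8,9}; box has {1,2,3,9} → only 4 remains.
r3c6 = 3 (sole candidate).
r5c7 = 7 (sole candidate).
r6c9 = 8 (sole candidate).
r9c7 = 1 (sole candidate).
r1c9 = 6: row 1 has {4,5,7}; col 9 has {1,2,3,5,7,8,9}; box has {1,2,3,4,9} → only 6 remains.
r3c4 = 4 (sole candidate).
r4c9 = 4 (sole candidate).
r6c2 = 2 (sole candidate).
r6c4 = 9 (sole candidate).
r6c8 = 1 (sole candidate).
r7c2 = 7 (sole candidate).
r1c8 = 8: row 1 has {4,5,6,7}; col 8 has {1}; box has {1,2,3,4,6,9} → only 8 remains.
r2c5 = 2 (sole candidate).
r3c3 = 5 (sole candidate).
r3c8 = 7 (sole candidate).
r4c6 = 2 (sole candidate).
r8c5 = 4 (sole candidate).
r9c5 = 9 (sole candidate).
r2c8 = 5 (sole candidate).
r4c4 = 7 (sole candidate).
r7c6 = 1 (sole candidate).
r1c6 = 9: row 1 has {4,5,6,7,8}; col 6 has {1,2,3,4,5,7}; box has {2,3,4,5,7,8} → only 9 remains.
r2c6 = 6 (sole candidate).
r7c4 = 2 (sole candidate).
r7c8 = 4 (sole candidate).
r9c6 = 8 (sole candidate).
r2c4 = 1 (sole candidate).
r7c1 = 9 (sole candidate).
r2c2 = 8 (sole candidate).
r2c3 = 4 (sole candidate).
r5c1 = 3 (sole candidate).
r5c8 = 9 (sole candidate).
r8c2 = 3 (sole candidate).
r8c4 = 6 (sole candidate).
r8c8 = 2 (sole candidate).
r9c2 = 5 (sole candidate).
r9c3 = 2 (sole candidate).
r9c4 = 3 (sole candidate).
r9c8 = 6 (sole candidate).
r1c1 = 2: row 1 has {4,5,6,7,8,9}; col 1 has {1,3,4,5,6,9}; box has {4,5,6,8,9} → only 2 remains.
r1c2 = 1: row 1 has {2,4,5,6,7,8,9}; col 2 has {2,3,4,5,7,8,9}; box has {2,4,5,6,8,9} → only 1 remains.
r1c3 = 3: row 1 has {1,2,4,5,6,7,8,9}; col 3 has {1,2,4,5,6,7}; box has {1,2,4,5,6,8,9} → only 3 remains.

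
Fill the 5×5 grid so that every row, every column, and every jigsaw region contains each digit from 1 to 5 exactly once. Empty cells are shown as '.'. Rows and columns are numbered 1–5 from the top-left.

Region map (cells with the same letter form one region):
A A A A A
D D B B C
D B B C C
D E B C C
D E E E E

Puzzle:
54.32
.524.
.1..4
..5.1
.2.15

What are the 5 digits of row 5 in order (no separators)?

32415

R1C3 = 1 (sole candidate).
R2C5 = 3 (sole candidate).
R3C3 = 3 (sole candidate).
R4C2 = 3 (sole candidate).
R4C4 = 2 (sole candidate).
R5C3 = 4: row 5 has {1,2,5}; col 3 has {1,2,3,5}; region has {1,2,3,5} → only 4 remains.
R2C1 = 1 (sole candidate).
R3C1 = 2 (sole candidate).
R3C4 = 5 (sole candidate).
R4C1 = 4 (sole candidate).
R5C1 = 3: row 5 has {1,2,4,5}; col 1 has {1,2,4,5}; region has {1,2,4,5} → only 3 remains.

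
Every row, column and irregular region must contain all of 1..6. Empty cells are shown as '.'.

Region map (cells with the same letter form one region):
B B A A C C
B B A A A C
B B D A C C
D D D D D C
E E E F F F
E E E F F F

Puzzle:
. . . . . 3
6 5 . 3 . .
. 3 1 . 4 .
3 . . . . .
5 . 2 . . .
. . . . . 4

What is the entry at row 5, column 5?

row 2, column 3 = 4 (sole candidate).
row 3, column 1 = 2 (sole candidate).
row 6, column 1 = 1 (sole candidate).
row 6, column 2 = 6 (sole candidate).
row 6, column 3 = 3 (sole candidate).
row 1, column 1 = 4 (sole candidate).
row 1, column 2 = 1 (sole candidate).
row 5, column 2 = 4 (sole candidate).
row 4, column 2 = 2 (sole candidate).
row 4, column 6 = 1 (hidden single in row 4).
row 4, column 4 = 4 (hidden single in row 4).
row 2, column 6 = 2 (sole candidate).
row 5, column 6 = 6 (sole candidate).
row 2, column 5 = 1 (sole candidate).
row 3, column 6 = 5 (sole candidate).
row 5, column 4 = 1 (sole candidate).
row 5, column 5 = 3: row 5 has {1,2,4,5,6}; col 5 has {1,4}; region has {1,4,6} → only 3 remains.

3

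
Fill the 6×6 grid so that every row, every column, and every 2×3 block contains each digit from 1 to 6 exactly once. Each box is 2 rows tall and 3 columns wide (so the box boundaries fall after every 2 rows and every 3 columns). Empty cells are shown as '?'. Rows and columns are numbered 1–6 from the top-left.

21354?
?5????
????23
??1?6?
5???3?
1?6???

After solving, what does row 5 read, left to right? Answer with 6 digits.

R1C6 = 6: row 1 has {1,2,3,4,5}; col 6 has {3}; box has {4,5} → only 6 remains.
R2C3 = 4: row 2 has {5}; col 3 has {1,3,6}; box has {1,2,3,5} → only 4 remains.
R2C5 = 1: row 2 has {4,5}; col 5 has {2,3,4,6}; box has {4,5,6} → only 1 remains.
R2C6 = 2: row 2 has {1,4,5}; col 6 has {3,6}; box has {1,4,5,6} → only 2 remains.
R3C3 = 5: row 3 has {2,3}; col 3 has {1,3,4,6}; box has {1} → only 5 remains.
R4C4 = 4: row 4 has {1,6}; col 4 has {5}; box has {2,3,6} → only 4 remains.
R4C6 = 5: row 4 has {1,4,6}; col 6 has {2,3,6}; box has {2,3,4,6} → only 5 remains.
R5C3 = 2: row 5 has {3,5}; col 3 has {1,3,4,5,6}; box has {1,5,6} → only 2 remains.
R6C4 = 2: row 6 has {1,6}; col 4 has {4,5}; box has {3} → only 2 remains.
R6C5 = 5: row 6 has {1,2,6}; col 5 has {1,2,3,4,6}; box has {2,3} → only 5 remains.
R6C6 = 4: row 6 has {1,2,5,6}; col 6 has {2,3,5,6}; box has {2,3,5} → only 4 remains.
R2C1 = 6: row 2 has {1,2,4,5}; col 1 has {1,2,5}; box has {1,2,3,4,5} → only 6 remains.
R2C4 = 3: row 2 has {1,2,4,5,6}; col 4 has {2,4,5}; box has {1,2,4,5,6} → only 3 remains.
R3C1 = 4: row 3 has {2,3,5}; col 1 has {1,2,5,6}; box has {1,5} → only 4 remains.
R3C2 = 6: row 3 has {2,3,4,5}; col 2 has {1,5}; box has {1,4,5} → only 6 remains.
R3C4 = 1: row 3 has {2,3,4,5,6}; col 4 has {2,3,4,5}; box has {2,3,4,5,6} → only 1 remains.
R4C1 = 3: row 4 has {1,4,5,6}; col 1 has {1,2,4,5,6}; box has {1,4,5,6} → only 3 remains.
R4C2 = 2: row 4 has {1,3,4,5,6}; col 2 has {1,5,6}; box has {1,3,4,5,6} → only 2 remains.
R5C2 = 4: row 5 has {2,3,5}; col 2 has {1,2,5,6}; box has {1,2,5,6} → only 4 remains.
R5C4 = 6: row 5 has {2,3,4,5}; col 4 has {1,2,3,4,5}; box has {2,3,4,5} → only 6 remains.
R5C6 = 1: row 5 has {2,3,4,5,6}; col 6 has {2,3,4,5,6}; box has {2,3,4,5,6} → only 1 remains.

542631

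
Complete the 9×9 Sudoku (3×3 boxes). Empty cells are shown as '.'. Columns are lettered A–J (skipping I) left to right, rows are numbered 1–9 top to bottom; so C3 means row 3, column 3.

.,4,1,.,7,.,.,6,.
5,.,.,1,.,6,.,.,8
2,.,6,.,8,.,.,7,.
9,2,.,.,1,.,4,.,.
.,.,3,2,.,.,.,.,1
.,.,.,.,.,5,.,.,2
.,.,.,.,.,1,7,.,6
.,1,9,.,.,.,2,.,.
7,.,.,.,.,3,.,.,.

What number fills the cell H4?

C2 = 7 (sole candidate).
F1 = 2 (hidden single in row 1).
A1 = 8 (hidden single in row 1).
H2 = 2 (hidden single in row 2).
E2 = 4 (hidden single in row 2).
F3 = 9 (sole candidate).
B3 = 3 (sole candidate).
D3 = 5 (sole candidate).
G3 = 1 (sole candidate).
J3 = 4 (sole candidate).
D1 = 3 (sole candidate).
B2 = 9 (sole candidate).
G2 = 3 (sole candidate).
D4 = 6 (hidden single in row 4).
E5 = 9 (sole candidate).
E6 = 3 (sole candidate).
A6 = 1 (hidden single in row 6).
H9 = 1 (hidden single in row 9).
J4 = 7 (hidden single in column 9).
F4 = 8 (sole candidate).
C4 = 5 (sole candidate).
H4 = 3: row 4 has {1,2,4,5,6,7,8,9}; col 8 has {1,2,6,7}; box has {1,2,4,7} → only 3 remains.

3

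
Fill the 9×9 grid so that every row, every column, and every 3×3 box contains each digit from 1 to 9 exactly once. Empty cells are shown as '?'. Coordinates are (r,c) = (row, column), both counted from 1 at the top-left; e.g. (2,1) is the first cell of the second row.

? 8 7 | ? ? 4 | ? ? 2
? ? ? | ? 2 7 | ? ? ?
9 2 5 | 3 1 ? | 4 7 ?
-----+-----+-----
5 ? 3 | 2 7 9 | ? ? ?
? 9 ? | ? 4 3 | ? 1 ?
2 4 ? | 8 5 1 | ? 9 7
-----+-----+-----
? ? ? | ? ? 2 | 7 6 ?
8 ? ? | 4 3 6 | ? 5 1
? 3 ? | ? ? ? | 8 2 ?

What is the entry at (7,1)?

(1,8) = 3 (sole candidate).
(2,8) = 8 (sole candidate).
(3,6) = 8 (sole candidate).
(3,9) = 6 (sole candidate).
(4,7) = 6 (sole candidate).
(4,8) = 4 (sole candidate).
(4,9) = 8 (sole candidate).
(5,4) = 6 (sole candidate).
(5,9) = 5 (sole candidate).
(6,3) = 6 (sole candidate).
(6,7) = 3 (sole candidate).
(8,2) = 7 (sole candidate).
(8,7) = 9 (sole candidate).
(9,5) = 9 (sole candidate).
(9,6) = 5 (sole candidate).
(9,9) = 4 (sole candidate).
(1,5) = 6 (sole candidate).
(2,9) = 9 (sole candidate).
(4,2) = 1 (sole candidate).
(5,1) = 7 (sole candidate).
(5,3) = 8 (sole candidate).
(5,7) = 2 (sole candidate).
(7,2) = 5 (sole candidate).
(7,4) = 1 (sole candidate).
(7,5) = 8 (sole candidate).
(7,9) = 3 (sole candidate).
(8,3) = 2 (sole candidate).
(9,3) = 1 (sole candidate).
(9,4) = 7 (sole candidate).
(1,1) = 1 (sole candidate).
(1,7) = 5 (sole candidate).
(2,2) = 6 (sole candidate).
(2,3) = 4 (sole candidate).
(2,4) = 5 (sole candidate).
(2,7) = 1 (sole candidate).
(7,1) = 4: row 7 has {1,2,3,5,6,7,8}; col 1 has {1,2,5,7,8,9}; box has {1,2,3,5,7,8} → only 4 remains.

4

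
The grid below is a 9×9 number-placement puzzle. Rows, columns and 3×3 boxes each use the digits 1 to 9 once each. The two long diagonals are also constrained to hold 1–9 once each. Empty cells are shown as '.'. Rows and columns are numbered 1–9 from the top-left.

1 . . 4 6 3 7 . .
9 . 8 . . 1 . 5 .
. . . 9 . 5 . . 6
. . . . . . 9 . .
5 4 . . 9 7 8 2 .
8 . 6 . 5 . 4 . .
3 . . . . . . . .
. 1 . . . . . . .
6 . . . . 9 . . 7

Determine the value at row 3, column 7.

2

row 6, column 6 = 2: row 6 has {4,5,6,8}; col 6 has {1,3,5,7,9}; box has {5,7,9}; main diagonal has {1,7,9} → only 2 remains.
row 6, column 4 = 3: row 6 has {2,4,5,6,8}; col 4 has {4,9}; box has {2,5,7,9}; anti-diagonal has {1,5,6,9} → only 3 remains.
row 6, column 9 = 1: row 6 has {2,3,4,5,6,8}; col 9 has {6,7}; box has {2,4,8,9} → only 1 remains.
row 3, column 7 = 2: row 3 has {5,6,9}; col 7 has {4,7,8,9}; box has {5,6,7}; anti-diagonal has {1,3,5,6,9} → only 2 remains.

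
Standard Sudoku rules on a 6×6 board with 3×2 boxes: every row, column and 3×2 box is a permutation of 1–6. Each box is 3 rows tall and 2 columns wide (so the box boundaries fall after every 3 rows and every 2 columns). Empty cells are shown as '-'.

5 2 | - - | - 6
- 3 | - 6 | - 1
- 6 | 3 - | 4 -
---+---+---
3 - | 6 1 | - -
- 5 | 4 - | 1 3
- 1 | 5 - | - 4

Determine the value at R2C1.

4

R1C3 = 1 (sole candidate).
R1C4 = 4 (sole candidate).
R1C5 = 3 (sole candidate).
R2C1 = 4: row 2 has {1,3,6}; col 1 has {3,5}; box has {2,3,5,6} → only 4 remains.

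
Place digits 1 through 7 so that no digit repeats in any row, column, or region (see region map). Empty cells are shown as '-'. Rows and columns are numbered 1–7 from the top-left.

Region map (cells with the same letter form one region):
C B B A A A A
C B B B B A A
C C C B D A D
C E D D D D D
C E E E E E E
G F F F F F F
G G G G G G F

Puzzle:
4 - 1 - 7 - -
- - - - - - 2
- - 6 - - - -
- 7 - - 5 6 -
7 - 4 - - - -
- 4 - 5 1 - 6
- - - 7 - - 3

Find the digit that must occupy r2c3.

r1c7 = 5: row 1 has {1,4,7}; col 7 has {2,3,6}; region has {2,7} → only 5 remains.
r5c7 = 1: row 5 has {4,7}; col 7 has {2,3,5,6}; region has {4,7} → only 1 remains.
r1c6 = 3: row 1 has {1,4,5,7}; col 6 has {6}; region has {2,5,7} → only 3 remains.
r4c7 = 4: row 4 has {5,6,7}; col 7 has {1,2,3,5,6}; region has {5,6} → only 4 remains.
r1c4 = 6: row 1 has {1,3,4,5,7}; col 4 has {5,7}; region has {2,3,5,7} → only 6 remains.
r3c7 = 7: row 3 has {6}; col 7 has {1,2,3,4,5,6}; region has {4,5,6} → only 7 remains.
r1c2 = 2: row 1 has {1,3,4,5,6,7}; col 2 has {4,7}; region has {1} → only 2 remains.
r2c3 = 7: in row 2, 7 can only go here (every other open cell in that row sees a 7).

7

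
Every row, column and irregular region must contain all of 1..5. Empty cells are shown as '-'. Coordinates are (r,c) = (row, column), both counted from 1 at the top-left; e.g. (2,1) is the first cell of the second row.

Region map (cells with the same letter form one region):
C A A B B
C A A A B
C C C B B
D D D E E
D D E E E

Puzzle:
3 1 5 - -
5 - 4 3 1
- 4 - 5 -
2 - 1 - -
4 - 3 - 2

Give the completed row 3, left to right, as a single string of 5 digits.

14253

(1,5) = 4: row 1 has {1,3,5}; col 5 has {1,2}; region has {1,5} → only 4 remains.
(2,2) = 2: row 2 has {1,3,4,5}; col 2 has {1,4}; region has {1,3,4,5} → only 2 remains.
(3,1) = 1: row 3 has {4,5}; col 1 has {2,3,4,5}; region has {3,4,5} → only 1 remains.
(3,3) = 2: row 3 has {1,4,5}; col 3 has {1,3,4,5}; region has {1,3,4,5} → only 2 remains.
(3,5) = 3: row 3 has {1,2,4,5}; col 5 has {1,2,4}; region has {1,4,5} → only 3 remains.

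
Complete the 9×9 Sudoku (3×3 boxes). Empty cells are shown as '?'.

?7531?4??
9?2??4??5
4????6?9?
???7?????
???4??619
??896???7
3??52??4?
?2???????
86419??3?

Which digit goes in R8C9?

R1C1 = 6 (sole candidate).
R2C4 = 8 (sole candidate).
R2C5 = 7 (sole candidate).
R2C8 = 6 (sole candidate).
R3C4 = 2 (sole candidate).
R3C5 = 5 (sole candidate).
R8C4 = 6 (sole candidate).
R9C6 = 7 (sole candidate).
R9C9 = 2 (sole candidate).
R1C6 = 9 (sole candidate).
R1C9 = 8 (sole candidate).
R7C6 = 8 (sole candidate).
R8C6 = 3 (sole candidate).
R8C9 = 1: row 8 has {2,3,6}; col 9 has {2,5,7,8,9}; box has {2,3,4} → only 1 remains.

1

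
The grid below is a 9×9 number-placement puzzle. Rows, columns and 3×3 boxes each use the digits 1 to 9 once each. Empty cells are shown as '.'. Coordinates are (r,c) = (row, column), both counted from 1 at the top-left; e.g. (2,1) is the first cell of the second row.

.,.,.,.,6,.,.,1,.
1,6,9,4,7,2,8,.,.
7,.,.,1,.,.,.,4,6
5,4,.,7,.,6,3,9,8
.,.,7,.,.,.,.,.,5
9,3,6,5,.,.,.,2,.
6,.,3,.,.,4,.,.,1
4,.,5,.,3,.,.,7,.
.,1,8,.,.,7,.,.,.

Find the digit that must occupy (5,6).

(2,9) = 3 (sole candidate).
(3,3) = 2 (sole candidate).
(4,3) = 1 (sole candidate).
(4,5) = 2 (sole candidate).
(5,8) = 6 (sole candidate).
(9,1) = 2 (sole candidate).
(1,3) = 4 (sole candidate).
(2,8) = 5 (sole candidate).
(3,7) = 9 (sole candidate).
(5,1) = 8 (sole candidate).
(5,2) = 2 (sole candidate).
(7,8) = 8 (sole candidate).
(8,2) = 9 (sole candidate).
(8,9) = 2 (sole candidate).
(9,8) = 3 (sole candidate).
(1,1) = 3 (sole candidate).
(1,9) = 7 (sole candidate).
(6,9) = 4 (sole candidate).
(7,2) = 7 (sole candidate).
(7,7) = 5 (sole candidate).
(8,7) = 6 (sole candidate).
(9,7) = 4 (sole candidate).
(9,9) = 9 (sole candidate).
(1,7) = 2 (sole candidate).
(5,7) = 1 (sole candidate).
(6,7) = 7 (sole candidate).
(7,5) = 9 (sole candidate).
(8,4) = 8 (sole candidate).
(8,6) = 1 (sole candidate).
(9,4) = 6 (sole candidate).
(9,5) = 5 (sole candidate).
(1,4) = 9 (sole candidate).
(3,5) = 8 (sole candidate).
(5,4) = 3 (sole candidate).
(5,5) = 4 (sole candidate).
(5,6) = 9: row 5 has {1,2,3,4,5,6,7,8}; col 6 has {1,2,4,6,7}; box has {2,3,4,5,6,7} → only 9 remains.

9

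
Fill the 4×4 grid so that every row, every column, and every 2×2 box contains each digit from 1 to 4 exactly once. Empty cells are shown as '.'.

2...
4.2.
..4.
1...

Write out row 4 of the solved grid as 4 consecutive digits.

R3C1 = 3: row 3 has {4}; col 1 has {1,2,4}; box has {1} → only 3 remains.
R3C2 = 2: row 3 has {3,4}; col 2 has {}; box has {1,3} → only 2 remains.
R3C4 = 1: row 3 has {2,3,4}; col 4 has {}; box has {4} → only 1 remains.
R4C2 = 4: row 4 has {1}; col 2 has {2}; box has {1,2,3} → only 4 remains.
R4C3 = 3: row 4 has {1,4}; col 3 has {2,4}; box has {1,4} → only 3 remains.
R4C4 = 2: row 4 has {1,3,4}; col 4 has {1}; box has {1,3,4} → only 2 remains.

1432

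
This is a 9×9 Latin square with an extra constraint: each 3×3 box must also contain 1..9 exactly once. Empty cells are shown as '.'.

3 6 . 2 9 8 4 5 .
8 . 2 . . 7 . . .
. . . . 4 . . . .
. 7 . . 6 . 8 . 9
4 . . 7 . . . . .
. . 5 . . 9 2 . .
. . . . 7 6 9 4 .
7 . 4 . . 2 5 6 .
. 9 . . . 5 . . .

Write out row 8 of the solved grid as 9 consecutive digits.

734912568

r2c2 = 4: in row 2, 4 can only go here (every other open cell in that row sees a 4).
r2c8 = 9: in row 2, 9 can only go here (every other open cell in that row sees a 9).
r4c1 = 2: in row 4, 2 can only go here (every other open cell in that row sees a 2).
r4c4 = 5: in row 4, 5 can only go here (every other open cell in that row sees a 5).
r2c5 = 5: in row 2, 5 can only go here (every other open cell in that row sees a 5).
r4c6 = 4: in row 4, 4 can only go here (every other open cell in that row sees a 4).
r5c5 = 2: in row 5, 2 can only go here (every other open cell in that row sees a 2).
r5c9 = 5: in row 5, 5 can only go here (every other open cell in that row sees a 5).
r5c3 = 9: in row 5, 9 can only go here (every other open cell in that row sees a 9).
r3c1 = 9: in row 3, 9 can only go here (every other open cell in that row sees a 9).
r3c2 = 5: in row 3, 5 can only go here (every other open cell in that row sees a 5).
r5c2 = 8: in row 5, 8 can only go here (every other open cell in that row sees an 8).
r5c7 = 6: in row 5, 6 can only go here (every other open cell in that row sees a 6).
r6c9 = 4: in row 6, 4 can only go here (every other open cell in that row sees a 4).
r6c1 = 6: in row 6, 6 can only go here (every other open cell in that row sees a 6).
r9c1 = 1: row 9 has {5,9}; col 1 has {2,3,4,6,7,8,9}; box has {4,7,9} → only 1 remains.
r7c1 = 5: row 7 has {4,6,7,9}; col 1 has {1,2,3,4,6,7,8,9}; box has {1,4,7,9} → only 5 remains.
r8c2 = 3: row 8 has {2,4,5,6,7}; col 2 has {4,5,6,7,8,9}; box has {1,4,5,7,9} → only 3 remains.
r6c2 = 1: row 6 has {2,4,5,6,9}; col 2 has {3,4,5,6,7,8,9}; box has {2,4,5,6,7,8,9} → only 1 remains.
r7c2 = 2: row 7 has {4,5,6,7,9}; col 2 has {1,3,4,5,6,7,8,9}; box has {1,3,4,5,7,9} → only 2 remains.
r7c3 = 8: row 7 has {2,4,5,6,7,9}; col 3 has {2,4,5,9}; box has {1,2,3,4,5,7,9} → only 8 remains.
r9c3 = 6: row 9 has {1,5,9}; col 3 has {2,4,5,8,9}; box has {1,2,3,4,5,7,8,9} → only 6 remains.
r4c3 = 3: row 4 has {2,4,5,6,7,8,9}; col 3 has {2,4,5,6,8,9}; box has {1,2,4,5,6,7,8,9} → only 3 remains.
r4c8 = 1: row 4 has {2,3,4,5,6,7,8,9}; col 8 has {4,5,6,9}; box has {2,4,5,6,8,9} → only 1 remains.
r5c8 = 3: row 5 has {2,4,5,6,7,8,9}; col 8 has {1,4,5,6,9}; box has {1,2,4,5,6,8,9} → only 3 remains.
r6c8 = 7: row 6 has {1,2,4,5,6,9}; col 8 has {1,3,4,5,6,9}; box has {1,2,3,4,5,6,8,9} → only 7 remains.
r5c6 = 1: row 5 has {2,3,4,5,6,7,8,9}; col 6 has {2,4,5,6,7,8,9}; box has {2,4,5,6,7,9} → only 1 remains.
r3c6 = 3: row 3 has {4,5,9}; col 6 has {1,2,4,5,6,7,8,9}; box has {2,4,5,7,8,9} → only 3 remains.
r8c4 = 9: in row 8, 9 can only go here (every other open cell in that row sees a 9).
r9c4 = 4: in row 9, 4 can only go here (every other open cell in that row sees a 4).
r6c4 = 8: in column 4, 8 can only go here (every other open cell in that column sees an 8).
r6c5 = 3: row 6 has {1,2,4,5,6,7,8,9}; col 5 has {2,4,5,6,7,9}; box has {1,2,4,5,6,7,8,9} → only 3 remains.
r9c5 = 8: row 9 has {1,4,5,6,9}; col 5 has {2,3,4,5,6,7,9}; box has {2,4,5,6,7,9} → only 8 remains.
r9c8 = 2: row 9 has {1,4,5,6,8,9}; col 8 has {1,3,4,5,6,7,9}; box has {4,5,6,9} → only 2 remains.
r3c8 = 8: row 3 has {3,4,5,9}; col 8 has {1,2,3,4,5,6,7,9}; box has {4,5,9} → only 8 remains.
r8c5 = 1: row 8 has {2,3,4,5,6,7,9}; col 5 has {2,3,4,5,6,7,8,9}; box has {2,4,5,6,7,8,9} → only 1 remains.
r8c9 = 8: row 8 has {1,2,3,4,5,6,7,9}; col 9 has {4,5,9}; box has {2,4,5,6,9} → only 8 remains.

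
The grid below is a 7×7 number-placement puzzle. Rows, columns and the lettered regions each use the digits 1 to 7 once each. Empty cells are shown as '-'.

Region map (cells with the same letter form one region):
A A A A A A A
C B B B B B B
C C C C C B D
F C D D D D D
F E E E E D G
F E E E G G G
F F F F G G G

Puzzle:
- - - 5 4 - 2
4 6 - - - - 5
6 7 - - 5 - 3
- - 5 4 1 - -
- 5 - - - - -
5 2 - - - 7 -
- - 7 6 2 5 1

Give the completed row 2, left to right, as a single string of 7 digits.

4623715

r4c2 = 3 (sole candidate).
r7c1 = 3 (sole candidate).
r7c2 = 4 (sole candidate).
r1c2 = 1 (sole candidate).
r4c1 = 2 (sole candidate).
r4c6 = 6 (sole candidate).
r4c7 = 7 (sole candidate).
r5c1 = 1 (sole candidate).
r5c6 = 2 (sole candidate).
r1c1 = 7 (sole candidate).
r1c6 = 3 (sole candidate).
r2c6 = 1: row 2 has {4,5,6}; col 6 has {2,3,5,6,7}; region has {5,6} → only 1 remains.
r3c6 = 4 (sole candidate).
r1c3 = 6 (sole candidate).
r5c5 = 6 (hidden single in region E).
r5c7 = 4 (sole candidate).
r6c5 = 3 (sole candidate).
r6c7 = 6 (sole candidate).
r2c5 = 7: row 2 has {1,4,5,6}; col 5 has {1,2,3,4,5,6}; region has {1,4,5,6} → only 7 remains.
r5c3 = 3 (sole candidate).
r5c4 = 7 (sole candidate).
r6c4 = 1 (sole candidate).
r2c3 = 2: row 2 has {1,4,5,6,7}; col 3 has {3,5,6,7}; region has {1,4,5,6,7} → only 2 remains.
r2c4 = 3: row 2 has {1,2,4,5,6,7}; col 4 has {1,4,5,6,7}; region has {1,2,4,5,6,7} → only 3 remains.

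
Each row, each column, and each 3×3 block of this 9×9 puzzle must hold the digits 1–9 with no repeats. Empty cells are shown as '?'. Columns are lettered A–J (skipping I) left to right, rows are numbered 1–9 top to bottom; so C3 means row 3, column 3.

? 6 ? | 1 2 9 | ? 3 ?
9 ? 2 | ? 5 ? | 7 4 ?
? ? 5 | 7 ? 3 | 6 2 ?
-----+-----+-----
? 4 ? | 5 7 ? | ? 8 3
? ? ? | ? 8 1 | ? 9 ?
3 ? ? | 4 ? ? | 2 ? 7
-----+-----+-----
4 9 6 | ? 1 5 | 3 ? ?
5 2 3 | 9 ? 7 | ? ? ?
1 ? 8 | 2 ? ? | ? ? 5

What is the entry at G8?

8

J1 = 8: row 1 has {1,2,3,6,9}; col 9 has {3,5,7}; box has {2,3,4,6,7} → only 8 remains.
J2 = 1: row 2 has {2,4,5,7,9}; col 9 has {3,5,7,8}; box has {2,3,4,6,7,8} → only 1 remains.
A3 = 8: row 3 has {2,3,5,6,7}; col 1 has {1,3,4,5,9}; box has {2,5,6,9} → only 8 remains.
B3 = 1: row 3 has {2,3,5,6,7,8}; col 2 has {2,4,6,9}; box has {2,5,6,8,9} → only 1 remains.
E3 = 4: row 3 has {1,2,3,5,6,7,8}; col 5 has {1,2,5,7,8}; box has {1,2,3,5,7,9} → only 4 remains.
J3 = 9: row 3 has {1,2,3,4,5,6,7,8}; col 9 has {1,3,5,7,8}; box has {1,2,3,4,6,7,8} → only 9 remains.
G4 = 1: row 4 has {3,4,5,7,8}; col 7 has {2,3,6,7}; box has {2,3,7,8,9} → only 1 remains.
C5 = 7: row 5 has {1,8,9}; col 3 has {2,3,5,6,8}; box has {3,4} → only 7 remains.
F6 = 6: row 6 has {2,3,4,7}; col 6 has {1,3,5,7,9}; box has {1,4,5,7,8} → only 6 remains.
H6 = 5: row 6 has {2,3,4,6,7}; col 8 has {2,3,4,8,9}; box has {1,2,3,7,8,9} → only 5 remains.
D7 = 8: row 7 has {1,3,4,5,6,9}; col 4 has {1,2,4,5,7,9}; box has {1,2,5,7,9} → only 8 remains.
H7 = 7: row 7 has {1,3,4,5,6,8,9}; col 8 has {2,3,4,5,8,9}; box has {3,5} → only 7 remains.
J7 = 2: row 7 has {1,3,4,5,6,7,8,9}; col 9 has {1,3,5,7,8,9}; box has {3,5,7} → only 2 remains.
E8 = 6: row 8 has {2,3,5,7,9}; col 5 has {1,2,4,5,7,8}; box has {1,2,5,7,8,9} → only 6 remains.
H8 = 1: row 8 has {2,3,5,6,7,9}; col 8 has {2,3,4,5,7,8,9}; box has {2,3,5,7} → only 1 remains.
J8 = 4: row 8 has {1,2,3,5,6,7,9}; col 9 has {1,2,3,5,7,8,9}; box has {1,2,3,5,7} → only 4 remains.
B9 = 7: row 9 has {1,2,5,8}; col 2 has {1,2,4,6,9}; box has {1,2,3,4,5,6,8,9} → only 7 remains.
E9 = 3: row 9 has {1,2,5,7,8}; col 5 has {1,2,4,5,6,7,8}; box has {1,2,5,6,7,8,9} → only 3 remains.
F9 = 4: row 9 has {1,2,3,5,7,8}; col 6 has {1,3,5,6,7,9}; box has {1,2,3,5,6,7,8,9} → only 4 remains.
G9 = 9: row 9 has {1,2,3,4,5,7,8}; col 7 has {1,2,3,6,7}; box has {1,2,3,4,5,7} → only 9 remains.
H9 = 6: row 9 has {1,2,3,4,5,7,8,9}; col 8 has {1,2,3,4,5,7,8,9}; box has {1,2,3,4,5,7,9} → only 6 remains.
A1 = 7: row 1 has {1,2,3,6,8,9}; col 1 has {1,3,4,5,8,9}; box has {1,2,5,6,8,9} → only 7 remains.
C1 = 4: row 1 has {1,2,3,6,7,8,9}; col 3 has {2,3,5,6,7,8}; box has {1,2,5,6,7,8,9} → only 4 remains.
G1 = 5: row 1 has {1,2,3,4,6,7,8,9}; col 7 has {1,2,3,6,7,9}; box has {1,2,3,4,6,7,8,9} → only 5 remains.
B2 = 3: row 2 has {1,2,4,5,7,9}; col 2 has {1,2,4,6,7,9}; box has {1,2,4,5,6,7,8,9} → only 3 remains.
D2 = 6: row 2 has {1,2,3,4,5,7,9}; col 4 has {1,2,4,5,7,8,9}; box has {1,2,3,4,5,7,9} → only 6 remains.
F2 = 8: row 2 has {1,2,3,4,5,6,7,9}; col 6 has {1,3,4,5,6,7,9}; box has {1,2,3,4,5,6,7,9} → only 8 remains.
C4 = 9: row 4 has {1,3,4,5,7,8}; col 3 has {2,3,4,5,6,7,8}; box has {3,4,7} → only 9 remains.
F4 = 2: row 4 has {1,3,4,5,7,8,9}; col 6 has {1,3,4,5,6,7,8,9}; box has {1,4,5,6,7,8} → only 2 remains.
B5 = 5: row 5 has {1,7,8,9}; col 2 has {1,2,3,4,6,7,9}; box has {3,4,7,9} → only 5 remains.
D5 = 3: row 5 has {1,5,7,8,9}; col 4 has {1,2,4,5,6,7,8,9}; box has {1,2,4,5,6,7,8} → only 3 remains.
G5 = 4: row 5 has {1,3,5,7,8,9}; col 7 has {1,2,3,5,6,7,9}; box has {1,2,3,5,7,8,9} → only 4 remains.
J5 = 6: row 5 has {1,3,4,5,7,8,9}; col 9 has {1,2,3,4,5,7,8,9}; box has {1,2,3,4,5,7,8,9} → only 6 remains.
B6 = 8: row 6 has {2,3,4,5,6,7}; col 2 has {1,2,3,4,5,6,7,9}; box has {3,4,5,7,9} → only 8 remains.
C6 = 1: row 6 has {2,3,4,5,6,7,8}; col 3 has {2,3,4,5,6,7,8,9}; box has {3,4,5,7,8,9} → only 1 remains.
E6 = 9: row 6 has {1,2,3,4,5,6,7,8}; col 5 has {1,2,3,4,5,6,7,8}; box has {1,2,3,4,5,6,7,8} → only 9 remains.
G8 = 8: row 8 has {1,2,3,4,5,6,7,9}; col 7 has {1,2,3,4,5,6,7,9}; box has {1,2,3,4,5,6,7,9} → only 8 remains.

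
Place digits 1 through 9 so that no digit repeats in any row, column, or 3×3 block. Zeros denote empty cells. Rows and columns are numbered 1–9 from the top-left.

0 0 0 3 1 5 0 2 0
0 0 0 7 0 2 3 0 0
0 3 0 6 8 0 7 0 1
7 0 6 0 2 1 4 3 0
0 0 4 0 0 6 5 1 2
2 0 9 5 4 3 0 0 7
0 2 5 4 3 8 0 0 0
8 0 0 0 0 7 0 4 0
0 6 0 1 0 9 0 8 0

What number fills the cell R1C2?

7

R2C5 = 9: row 2 has {2,3,7}; col 5 has {1,2,3,4,8}; box has {1,2,3,5,6,7,8} → only 9 remains.
R3C3 = 2: row 3 has {1,3,6,7,8}; col 3 has {4,5,6,9}; box has {3} → only 2 remains.
R3C6 = 4: row 3 has {1,2,3,6,7,8}; col 6 has {1,2,3,5,6,7,8,9}; box has {1,2,3,5,6,7,8,9} → only 4 remains.
R5C1 = 3: row 5 has {1,2,4,5,6}; col 1 has {2,7,8}; box has {2,4,6,7,9} → only 3 remains.
R5C2 = 8: row 5 has {1,2,3,4,5,6}; col 2 has {2,3,6}; box has {2,3,4,6,7,9} → only 8 remains.
R5C4 = 9: row 5 has {1,2,3,4,5,6,8}; col 4 has {1,3,4,5,6,7}; box has {1,2,3,4,5,6} → only 9 remains.
R5C5 = 7: row 5 has {1,2,3,4,5,6,8,9}; col 5 has {1,2,3,4,8,9}; box has {1,2,3,4,5,6,9} → only 7 remains.
R6C2 = 1: row 6 has {2,3,4,5,7,9}; col 2 has {2,3,6,8}; box has {2,3,4,6,7,8,9} → only 1 remains.
R6C8 = 6: row 6 has {1,2,3,4,5,7,9}; col 8 has {1,2,3,4,8}; box has {1,2,3,4,5,7} → only 6 remains.
R8C2 = 9: row 8 has {4,7,8}; col 2 has {1,2,3,6,8}; box has {2,5,6,8} → only 9 remains.
R8C4 = 2: row 8 has {4,7,8,9}; col 4 has {1,3,4,5,6,7,9}; box has {1,3,4,7,8,9} → only 2 remains.
R9C1 = 4: row 9 has {1,6,8,9}; col 1 has {2,3,7,8}; box has {2,5,6,8,9} → only 4 remains.
R9C5 = 5: row 9 has {1,4,6,8,9}; col 5 has {1,2,3,4,7,8,9}; box has {1,2,3,4,7,8,9} → only 5 remains.
R9C7 = 2: row 9 has {1,4,5,6,8,9}; col 7 has {3,4,5,7}; box has {4,8} → only 2 remains.
R9C9 = 3: row 9 has {1,2,4,5,6,8,9}; col 9 has {1,2,7}; box has {2,4,8} → only 3 remains.
R2C8 = 5: row 2 has {2,3,7,9}; col 8 has {1,2,3,4,6,8}; box has {1,2,3,7} → only 5 remains.
R3C8 = 9: row 3 has {1,2,3,4,6,7,8}; col 8 has {1,2,3,4,5,6,8}; box has {1,2,3,5,7} → only 9 remains.
R4C2 = 5: row 4 has {1,2,3,4,6,7}; col 2 has {1,2,3,6,8,9}; box has {1,2,3,4,6,7,8,9} → only 5 remains.
R4C4 = 8: row 4 has {1,2,3,4,5,6,7}; col 4 has {1,2,3,4,5,6,7,9}; box has {1,2,3,4,5,6,7,9} → only 8 remains.
R4C9 = 9: row 4 has {1,2,3,4,5,6,7,8}; col 9 has {1,2,3,7}; box has {1,2,3,4,5,6,7} → only 9 remains.
R6C7 = 8: row 6 has {1,2,3,4,5,6,7,9}; col 7 has {2,3,4,5,7}; box has {1,2,3,4,5,6,7,9} → only 8 remains.
R7C1 = 1: row 7 has {2,3,4,5,8}; col 1 has {2,3,4,7,8}; box has {2,4,5,6,8,9} → only 1 remains.
R7C8 = 7: row 7 has {1,2,3,4,5,8}; col 8 has {1,2,3,4,5,6,8,9}; box has {2,3,4,8} → only 7 remains.
R7C9 = 6: row 7 has {1,2,3,4,5,7,8}; col 9 has {1,2,3,7,9}; box has {2,3,4,7,8} → only 6 remains.
R8C3 = 3: row 8 has {2,4,7,8,9}; col 3 has {2,4,5,6,9}; box has {1,2,4,5,6,8,9} → only 3 remains.
R8C5 = 6: row 8 has {2,3,4,7,8,9}; col 5 has {1,2,3,4,5,7,8,9}; box has {1,2,3,4,5,7,8,9} → only 6 remains.
R8C7 = 1: row 8 has {2,3,4,6,7,8,9}; col 7 has {2,3,4,5,7,8}; box has {2,3,4,6,7,8} → only 1 remains.
R8C9 = 5: row 8 has {1,2,3,4,6,7,8,9}; col 9 has {1,2,3,6,7,9}; box has {1,2,3,4,6,7,8} → only 5 remains.
R9C3 = 7: row 9 has {1,2,3,4,5,6,8,9}; col 3 has {2,3,4,5,6,9}; box has {1,2,3,4,5,6,8,9} → only 7 remains.
R1C3 = 8: row 1 has {1,2,3,5}; col 3 has {2,3,4,5,6,7,9}; box has {2,3} → only 8 remains.
R1C7 = 6: row 1 has {1,2,3,5,8}; col 7 has {1,2,3,4,5,7,8}; box has {1,2,3,5,7,9} → only 6 remains.
R1C9 = 4: row 1 has {1,2,3,5,6,8}; col 9 has {1,2,3,5,6,7,9}; box has {1,2,3,5,6,7,9} → only 4 remains.
R2C1 = 6: row 2 has {2,3,5,7,9}; col 1 has {1,2,3,4,7,8}; box has {2,3,8} → only 6 remains.
R2C2 = 4: row 2 has {2,3,5,6,7,9}; col 2 has {1,2,3,5,6,8,9}; box has {2,3,6,8} → only 4 remains.
R2C3 = 1: row 2 has {2,3,4,5,6,7,9}; col 3 has {2,3,4,5,6,7,8,9}; box has {2,3,4,6,8} → only 1 remains.
R2C9 = 8: row 2 has {1,2,3,4,5,6,7,9}; col 9 has {1,2,3,4,5,6,7,9}; box has {1,2,3,4,5,6,7,9} → only 8 remains.
R3C1 = 5: row 3 has {1,2,3,4,6,7,8,9}; col 1 has {1,2,3,4,6,7,8}; box has {1,2,3,4,6,8} → only 5 remains.
R7C7 = 9: row 7 has {1,2,3,4,5,6,7,8}; col 7 has {1,2,3,4,5,6,7,8}; box has {1,2,3,4,5,6,7,8} → only 9 remains.
R1C1 = 9: row 1 has {1,2,3,4,5,6,8}; col 1 has {1,2,3,4,5,6,7,8}; box has {1,2,3,4,5,6,8} → only 9 remains.
R1C2 = 7: row 1 has {1,2,3,4,5,6,8,9}; col 2 has {1,2,3,4,5,6,8,9}; box has {1,2,3,4,5,6,8,9} → only 7 remains.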